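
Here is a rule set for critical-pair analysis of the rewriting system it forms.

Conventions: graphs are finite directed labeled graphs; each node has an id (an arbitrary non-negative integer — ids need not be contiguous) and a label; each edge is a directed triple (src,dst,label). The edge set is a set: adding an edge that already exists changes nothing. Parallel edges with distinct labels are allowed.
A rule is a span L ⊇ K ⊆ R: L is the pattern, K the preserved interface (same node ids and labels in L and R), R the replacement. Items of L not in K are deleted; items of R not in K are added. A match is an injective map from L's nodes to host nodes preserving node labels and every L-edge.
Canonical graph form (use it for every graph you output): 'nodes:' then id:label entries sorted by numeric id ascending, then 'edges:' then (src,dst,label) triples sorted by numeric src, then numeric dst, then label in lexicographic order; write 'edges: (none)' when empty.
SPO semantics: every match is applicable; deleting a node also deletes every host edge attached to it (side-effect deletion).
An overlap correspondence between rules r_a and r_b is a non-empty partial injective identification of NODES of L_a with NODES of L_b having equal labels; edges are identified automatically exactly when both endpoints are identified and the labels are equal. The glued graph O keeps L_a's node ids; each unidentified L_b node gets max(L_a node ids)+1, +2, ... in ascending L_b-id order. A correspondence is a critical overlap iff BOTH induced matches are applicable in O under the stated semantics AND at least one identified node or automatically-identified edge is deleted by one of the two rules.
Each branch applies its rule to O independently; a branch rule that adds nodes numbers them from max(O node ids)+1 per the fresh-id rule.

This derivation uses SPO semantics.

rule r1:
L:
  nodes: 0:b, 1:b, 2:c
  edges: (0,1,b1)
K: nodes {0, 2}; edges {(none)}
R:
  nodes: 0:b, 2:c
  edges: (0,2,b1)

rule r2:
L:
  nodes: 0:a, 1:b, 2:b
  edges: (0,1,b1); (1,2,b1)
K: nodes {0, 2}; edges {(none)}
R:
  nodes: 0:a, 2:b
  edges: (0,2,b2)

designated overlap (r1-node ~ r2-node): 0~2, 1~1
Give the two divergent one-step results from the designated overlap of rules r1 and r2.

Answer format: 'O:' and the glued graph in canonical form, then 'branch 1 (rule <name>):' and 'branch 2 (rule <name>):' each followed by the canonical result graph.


O:
nodes: 0:b, 1:b, 2:c, 3:a
edges: (0,1,b1); (1,0,b1); (3,1,b1)
branch 1 (rule r1):
nodes: 0:b, 2:c, 3:a
edges: (0,2,b1)
branch 2 (rule r2):
nodes: 0:b, 2:c, 3:a
edges: (3,0,b2)


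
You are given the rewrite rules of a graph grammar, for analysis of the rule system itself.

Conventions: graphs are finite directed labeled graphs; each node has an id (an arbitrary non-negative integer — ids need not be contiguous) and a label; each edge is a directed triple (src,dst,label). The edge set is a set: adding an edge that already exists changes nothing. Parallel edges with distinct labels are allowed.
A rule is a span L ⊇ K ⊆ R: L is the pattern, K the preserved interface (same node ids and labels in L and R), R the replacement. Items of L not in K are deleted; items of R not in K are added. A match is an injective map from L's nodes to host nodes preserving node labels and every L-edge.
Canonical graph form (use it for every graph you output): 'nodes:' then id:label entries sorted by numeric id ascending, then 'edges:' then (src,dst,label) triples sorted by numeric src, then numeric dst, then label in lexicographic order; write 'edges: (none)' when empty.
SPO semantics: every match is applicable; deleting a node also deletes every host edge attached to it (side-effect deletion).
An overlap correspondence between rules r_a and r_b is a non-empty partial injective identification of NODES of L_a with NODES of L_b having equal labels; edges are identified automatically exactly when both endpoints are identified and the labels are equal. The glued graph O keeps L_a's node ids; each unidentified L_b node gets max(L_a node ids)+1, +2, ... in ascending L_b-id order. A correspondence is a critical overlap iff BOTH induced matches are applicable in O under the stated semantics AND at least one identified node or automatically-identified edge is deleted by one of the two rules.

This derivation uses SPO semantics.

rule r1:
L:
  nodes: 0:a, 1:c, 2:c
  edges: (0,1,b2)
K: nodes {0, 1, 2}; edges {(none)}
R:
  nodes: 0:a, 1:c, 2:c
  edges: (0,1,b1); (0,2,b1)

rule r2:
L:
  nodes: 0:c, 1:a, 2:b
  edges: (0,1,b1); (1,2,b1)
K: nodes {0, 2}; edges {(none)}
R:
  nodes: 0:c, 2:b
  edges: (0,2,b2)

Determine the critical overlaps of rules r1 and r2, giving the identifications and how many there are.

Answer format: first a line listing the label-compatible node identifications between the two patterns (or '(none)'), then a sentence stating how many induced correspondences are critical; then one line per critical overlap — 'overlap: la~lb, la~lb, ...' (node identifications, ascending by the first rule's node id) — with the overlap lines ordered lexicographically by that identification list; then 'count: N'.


label-compatible node identifications between L(r1) and L(r2): 0~1, 1~0, 2~0
3 of the induced correspondences are critical overlaps of r1 and r2.
overlap: 0~1
overlap: 0~1, 1~0
overlap: 0~1, 2~0
count: 3


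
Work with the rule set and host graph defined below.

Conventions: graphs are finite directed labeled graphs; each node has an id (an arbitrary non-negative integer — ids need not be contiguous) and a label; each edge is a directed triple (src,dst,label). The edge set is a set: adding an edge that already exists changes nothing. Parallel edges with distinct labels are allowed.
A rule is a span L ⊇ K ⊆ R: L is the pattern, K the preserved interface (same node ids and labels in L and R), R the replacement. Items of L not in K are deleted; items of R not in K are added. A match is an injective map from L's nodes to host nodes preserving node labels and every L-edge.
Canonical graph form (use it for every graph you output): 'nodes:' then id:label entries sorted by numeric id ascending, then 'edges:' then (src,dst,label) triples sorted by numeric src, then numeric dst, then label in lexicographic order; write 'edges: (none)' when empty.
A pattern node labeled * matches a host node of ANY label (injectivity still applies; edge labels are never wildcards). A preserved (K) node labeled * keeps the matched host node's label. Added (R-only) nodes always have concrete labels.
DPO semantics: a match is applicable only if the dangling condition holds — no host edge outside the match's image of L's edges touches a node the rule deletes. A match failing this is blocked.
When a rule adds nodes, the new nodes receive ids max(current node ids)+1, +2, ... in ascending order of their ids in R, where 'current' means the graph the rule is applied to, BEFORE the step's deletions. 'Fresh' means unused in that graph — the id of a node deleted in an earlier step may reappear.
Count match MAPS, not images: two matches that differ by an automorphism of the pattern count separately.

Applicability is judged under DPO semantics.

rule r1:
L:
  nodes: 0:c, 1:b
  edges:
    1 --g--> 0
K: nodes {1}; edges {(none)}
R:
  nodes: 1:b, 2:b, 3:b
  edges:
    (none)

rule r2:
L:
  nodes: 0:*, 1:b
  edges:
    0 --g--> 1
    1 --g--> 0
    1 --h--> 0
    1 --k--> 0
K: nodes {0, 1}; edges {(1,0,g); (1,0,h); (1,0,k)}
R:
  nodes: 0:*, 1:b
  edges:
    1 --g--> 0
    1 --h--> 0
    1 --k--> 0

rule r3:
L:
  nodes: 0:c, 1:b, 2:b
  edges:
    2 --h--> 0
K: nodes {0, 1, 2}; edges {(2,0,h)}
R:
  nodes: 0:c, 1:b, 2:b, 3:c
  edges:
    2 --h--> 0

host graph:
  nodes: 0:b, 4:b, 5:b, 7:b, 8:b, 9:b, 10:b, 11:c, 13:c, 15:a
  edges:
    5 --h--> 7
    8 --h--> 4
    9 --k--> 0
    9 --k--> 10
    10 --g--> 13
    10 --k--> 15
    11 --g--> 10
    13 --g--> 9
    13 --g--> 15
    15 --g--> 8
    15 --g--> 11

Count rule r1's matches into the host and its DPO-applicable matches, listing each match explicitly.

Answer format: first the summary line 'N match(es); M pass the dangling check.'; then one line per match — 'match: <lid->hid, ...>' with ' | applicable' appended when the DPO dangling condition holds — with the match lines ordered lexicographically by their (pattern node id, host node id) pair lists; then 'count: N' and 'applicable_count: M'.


1 match(es); 0 pass the dangling check.
match: 0->13, 1->10
count: 1
applicable_count: 0


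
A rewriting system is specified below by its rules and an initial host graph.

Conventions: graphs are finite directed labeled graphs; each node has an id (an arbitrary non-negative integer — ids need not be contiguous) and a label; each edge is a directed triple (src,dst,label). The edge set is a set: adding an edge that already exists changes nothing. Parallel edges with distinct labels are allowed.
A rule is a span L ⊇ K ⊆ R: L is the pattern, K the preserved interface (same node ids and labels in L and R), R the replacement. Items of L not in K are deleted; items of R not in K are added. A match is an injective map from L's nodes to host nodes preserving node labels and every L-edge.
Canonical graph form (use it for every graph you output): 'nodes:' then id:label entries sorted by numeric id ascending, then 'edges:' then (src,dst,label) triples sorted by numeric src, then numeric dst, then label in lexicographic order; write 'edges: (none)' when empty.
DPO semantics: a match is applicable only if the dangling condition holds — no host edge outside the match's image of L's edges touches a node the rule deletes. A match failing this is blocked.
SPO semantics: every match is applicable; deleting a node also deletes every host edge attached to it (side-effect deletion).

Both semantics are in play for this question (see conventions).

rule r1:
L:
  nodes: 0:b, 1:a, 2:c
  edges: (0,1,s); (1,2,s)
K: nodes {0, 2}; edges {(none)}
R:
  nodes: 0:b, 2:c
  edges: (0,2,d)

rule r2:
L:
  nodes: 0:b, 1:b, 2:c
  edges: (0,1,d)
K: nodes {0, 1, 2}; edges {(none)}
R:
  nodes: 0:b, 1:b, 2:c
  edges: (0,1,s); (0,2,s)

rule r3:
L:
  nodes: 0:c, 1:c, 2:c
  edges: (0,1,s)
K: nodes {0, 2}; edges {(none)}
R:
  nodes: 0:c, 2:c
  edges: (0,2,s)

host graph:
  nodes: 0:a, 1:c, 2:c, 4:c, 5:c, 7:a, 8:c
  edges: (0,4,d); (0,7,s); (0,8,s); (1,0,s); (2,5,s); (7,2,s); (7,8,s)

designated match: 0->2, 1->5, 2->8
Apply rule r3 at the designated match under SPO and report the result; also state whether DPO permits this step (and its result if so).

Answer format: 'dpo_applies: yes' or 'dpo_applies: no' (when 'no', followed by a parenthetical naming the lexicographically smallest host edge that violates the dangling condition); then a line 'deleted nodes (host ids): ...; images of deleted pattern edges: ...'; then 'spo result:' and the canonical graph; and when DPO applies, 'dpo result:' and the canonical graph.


dpo_applies: yes
deleted nodes (host ids): 5; images of deleted pattern edges: (2,5,s)
spo result:
nodes: 0:a, 1:c, 2:c, 4:c, 7:a, 8:c
edges: (0,4,d); (0,7,s); (0,8,s); (1,0,s); (2,8,s); (7,2,s); (7,8,s)
dpo result:
nodes: 0:a, 1:c, 2:c, 4:c, 7:a, 8:c
edges: (0,4,d); (0,7,s); (0,8,s); (1,0,s); (2,8,s); (7,2,s); (7,8,s)


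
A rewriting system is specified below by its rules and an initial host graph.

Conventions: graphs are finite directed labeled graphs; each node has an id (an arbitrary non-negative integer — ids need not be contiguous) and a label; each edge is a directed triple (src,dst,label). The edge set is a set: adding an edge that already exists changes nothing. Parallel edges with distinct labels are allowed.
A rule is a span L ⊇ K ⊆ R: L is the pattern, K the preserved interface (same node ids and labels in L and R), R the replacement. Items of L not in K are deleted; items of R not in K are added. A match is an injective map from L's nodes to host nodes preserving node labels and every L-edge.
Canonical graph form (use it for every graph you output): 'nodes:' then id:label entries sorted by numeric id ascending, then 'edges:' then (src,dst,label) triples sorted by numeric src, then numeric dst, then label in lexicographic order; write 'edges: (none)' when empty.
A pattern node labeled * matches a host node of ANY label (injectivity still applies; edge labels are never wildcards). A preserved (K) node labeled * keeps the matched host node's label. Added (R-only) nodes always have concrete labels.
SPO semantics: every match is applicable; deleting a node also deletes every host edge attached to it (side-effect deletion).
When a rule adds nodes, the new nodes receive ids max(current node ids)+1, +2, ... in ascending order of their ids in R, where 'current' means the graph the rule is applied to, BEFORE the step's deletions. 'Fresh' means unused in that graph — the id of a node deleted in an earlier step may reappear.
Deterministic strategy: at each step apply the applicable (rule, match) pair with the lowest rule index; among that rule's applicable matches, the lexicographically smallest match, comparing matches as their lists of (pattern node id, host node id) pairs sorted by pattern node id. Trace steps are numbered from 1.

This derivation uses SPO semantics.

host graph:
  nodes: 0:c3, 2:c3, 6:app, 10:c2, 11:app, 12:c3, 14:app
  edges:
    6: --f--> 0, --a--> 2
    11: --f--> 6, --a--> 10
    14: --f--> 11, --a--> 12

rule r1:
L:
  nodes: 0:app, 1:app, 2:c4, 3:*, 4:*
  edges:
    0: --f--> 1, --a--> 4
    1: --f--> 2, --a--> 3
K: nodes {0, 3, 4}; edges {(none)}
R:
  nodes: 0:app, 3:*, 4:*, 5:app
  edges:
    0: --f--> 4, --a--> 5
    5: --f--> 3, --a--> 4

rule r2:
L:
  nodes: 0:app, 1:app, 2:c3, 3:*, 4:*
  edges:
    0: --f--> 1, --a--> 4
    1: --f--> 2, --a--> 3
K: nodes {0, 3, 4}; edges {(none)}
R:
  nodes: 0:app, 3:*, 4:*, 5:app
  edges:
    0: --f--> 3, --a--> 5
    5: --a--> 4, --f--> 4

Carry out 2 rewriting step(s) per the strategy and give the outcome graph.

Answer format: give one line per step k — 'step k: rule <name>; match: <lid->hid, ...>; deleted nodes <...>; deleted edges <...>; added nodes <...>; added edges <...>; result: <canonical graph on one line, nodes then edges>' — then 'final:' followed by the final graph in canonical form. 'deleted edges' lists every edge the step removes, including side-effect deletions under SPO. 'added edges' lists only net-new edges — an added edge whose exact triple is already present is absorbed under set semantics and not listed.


step 1: rule r2; match: 0->11, 1->6, 2->0, 3->2, 4->10; deleted nodes 0, 6; deleted edges (6,0,f); (6,2,a); (11,6,f); (11,10,a); added nodes 15; added edges (11,2,f); (11,15,a); (15,10,a); (15,10,f); result: nodes: 2:c3, 10:c2, 11:app, 12:c3, 14:app, 15:app edges: (11,2,f); (11,15,a); (14,11,f); (14,12,a); (15,10,a); (15,10,f)
step 2: rule r2; match: 0->14, 1->11, 2->2, 3->15, 4->12; deleted nodes 2, 11; deleted edges (11,2,f); (11,15,a); (14,11,f); (14,12,a); added nodes 16; added edges (14,15,f); (14,16,a); (16,12,a); (16,12,f); result: nodes: 10:c2, 12:c3, 14:app, 15:app, 16:app edges: (14,15,f); (14,16,a); (15,10,a); (15,10,f); (16,12,a); (16,12,f)
final:
nodes: 10:c2, 12:c3, 14:app, 15:app, 16:app
edges: (14,15,f); (14,16,a); (15,10,a); (15,10,f); (16,12,a); (16,12,f)


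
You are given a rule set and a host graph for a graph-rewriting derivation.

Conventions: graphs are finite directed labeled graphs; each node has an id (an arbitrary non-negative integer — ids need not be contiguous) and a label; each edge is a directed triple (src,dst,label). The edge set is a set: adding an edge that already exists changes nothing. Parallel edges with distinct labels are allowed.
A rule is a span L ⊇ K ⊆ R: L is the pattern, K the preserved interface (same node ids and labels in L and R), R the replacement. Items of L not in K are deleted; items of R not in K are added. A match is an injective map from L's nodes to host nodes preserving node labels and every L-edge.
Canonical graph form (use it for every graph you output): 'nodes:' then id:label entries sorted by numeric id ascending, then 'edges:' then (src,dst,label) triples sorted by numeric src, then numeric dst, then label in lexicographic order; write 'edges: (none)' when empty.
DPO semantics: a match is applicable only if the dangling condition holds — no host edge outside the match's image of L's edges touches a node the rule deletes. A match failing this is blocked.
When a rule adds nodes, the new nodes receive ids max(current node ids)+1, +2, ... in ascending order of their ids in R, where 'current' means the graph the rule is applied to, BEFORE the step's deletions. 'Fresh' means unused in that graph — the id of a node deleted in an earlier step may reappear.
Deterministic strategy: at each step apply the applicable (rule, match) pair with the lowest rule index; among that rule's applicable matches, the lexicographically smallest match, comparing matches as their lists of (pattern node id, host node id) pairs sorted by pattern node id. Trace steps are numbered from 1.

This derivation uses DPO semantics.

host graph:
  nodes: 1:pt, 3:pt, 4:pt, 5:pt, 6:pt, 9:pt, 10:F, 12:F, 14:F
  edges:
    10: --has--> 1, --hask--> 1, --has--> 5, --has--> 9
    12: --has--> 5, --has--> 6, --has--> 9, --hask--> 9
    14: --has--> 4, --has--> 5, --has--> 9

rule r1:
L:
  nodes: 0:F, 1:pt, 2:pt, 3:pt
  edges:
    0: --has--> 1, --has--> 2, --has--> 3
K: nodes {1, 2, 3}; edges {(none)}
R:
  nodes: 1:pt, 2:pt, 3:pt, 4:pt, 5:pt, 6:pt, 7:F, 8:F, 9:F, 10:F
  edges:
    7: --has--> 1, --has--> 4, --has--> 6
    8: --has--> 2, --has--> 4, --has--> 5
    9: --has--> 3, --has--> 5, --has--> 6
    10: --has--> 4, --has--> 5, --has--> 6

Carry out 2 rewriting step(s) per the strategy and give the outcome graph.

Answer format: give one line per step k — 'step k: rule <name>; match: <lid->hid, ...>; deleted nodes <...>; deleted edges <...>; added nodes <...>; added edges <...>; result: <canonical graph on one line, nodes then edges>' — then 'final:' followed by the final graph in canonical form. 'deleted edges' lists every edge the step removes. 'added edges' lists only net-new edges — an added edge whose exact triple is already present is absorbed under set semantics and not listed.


step 1: rule r1; match: 0->14, 1->4, 2->5, 3->9; deleted nodes 14; deleted edges (14,4,has); (14,5,has); (14,9,has); added nodes 15, 16, 17, 18, 19, 20, 21; added edges (18,4,has); (18,15,has); (18,17,has); (19,5,has); (19,15,has); (19,16,has); (20,9,has); (20,16,has); (20,17,has); (21,15,has); (21,16,has); (21,17,has); result: nodes: 1:pt, 3:pt, 4:pt, 5:pt, 6:pt, 9:pt, 10:F, 12:F, 15:pt, 16:pt, 17:pt, 18:F, 19:F, 20:F, 21:F edges: (10,1,has); (10,1,hask); (10,5,has); (10,9,has); (12,5,has); (12,6,has); (12,9,has); (12,9,hask); (18,4,has); (18,15,has); (18,17,has); (19,5,has); (19,15,has); (19,16,has); (20,9,has); (20,16,has); (20,17,has); (21,15,has); (21,16,has); (21,17,has)
step 2: rule r1; match: 0->18, 1->4, 2->15, 3->17; deleted nodes 18; deleted edges (18,4,has); (18,15,has); (18,17,has); added nodes 22, 23, 24, 25, 26, 27, 28; added edges (25,4,has); (25,22,has); (25,24,has); (26,15,has); (26,22,has); (26,23,has); (27,17,has); (27,23,has); (27,24,has); (28,22,has); (28,23,has); (28,24,has); result: nodes: 1:pt, 3:pt, 4:pt, 5:pt, 6:pt, 9:pt, 10:F, 12:F, 15:pt, 16:pt, 17:pt, 19:F, 20:F, 21:F, 22:pt, 23:pt, 24:pt, 25:F, 26:F, 27:F, 28:F edges: (10,1,has); (10,1,hask); (10,5,has); (10,9,has); (12,5,has); (12,6,has); (12,9,has); (12,9,hask); (19,5,has); (19,15,has); (19,16,has); (20,9,has); (20,16,has); (20,17,has); (21,15,has); (21,16,has); (21,17,has); (25,4,has); (25,22,has); (25,24,has); (26,15,has); (26,22,has); (26,23,has); (27,17,has); (27,23,has); (27,24,has); (28,22,has); (28,23,has); (28,24,has)
final:
nodes: 1:pt, 3:pt, 4:pt, 5:pt, 6:pt, 9:pt, 10:F, 12:F, 15:pt, 16:pt, 17:pt, 19:F, 20:F, 21:F, 22:pt, 23:pt, 24:pt, 25:F, 26:F, 27:F, 28:F
edges: (10,1,has); (10,1,hask); (10,5,has); (10,9,has); (12,5,has); (12,6,has); (12,9,has); (12,9,hask); (19,5,has); (19,15,has); (19,16,has); (20,9,has); (20,16,has); (20,17,has); (21,15,has); (21,16,has); (21,17,has); (25,4,has); (25,22,has); (25,24,has); (26,15,has); (26,22,has); (26,23,has); (27,17,has); (27,23,has); (27,24,has); (28,22,has); (28,23,has); (28,24,has)


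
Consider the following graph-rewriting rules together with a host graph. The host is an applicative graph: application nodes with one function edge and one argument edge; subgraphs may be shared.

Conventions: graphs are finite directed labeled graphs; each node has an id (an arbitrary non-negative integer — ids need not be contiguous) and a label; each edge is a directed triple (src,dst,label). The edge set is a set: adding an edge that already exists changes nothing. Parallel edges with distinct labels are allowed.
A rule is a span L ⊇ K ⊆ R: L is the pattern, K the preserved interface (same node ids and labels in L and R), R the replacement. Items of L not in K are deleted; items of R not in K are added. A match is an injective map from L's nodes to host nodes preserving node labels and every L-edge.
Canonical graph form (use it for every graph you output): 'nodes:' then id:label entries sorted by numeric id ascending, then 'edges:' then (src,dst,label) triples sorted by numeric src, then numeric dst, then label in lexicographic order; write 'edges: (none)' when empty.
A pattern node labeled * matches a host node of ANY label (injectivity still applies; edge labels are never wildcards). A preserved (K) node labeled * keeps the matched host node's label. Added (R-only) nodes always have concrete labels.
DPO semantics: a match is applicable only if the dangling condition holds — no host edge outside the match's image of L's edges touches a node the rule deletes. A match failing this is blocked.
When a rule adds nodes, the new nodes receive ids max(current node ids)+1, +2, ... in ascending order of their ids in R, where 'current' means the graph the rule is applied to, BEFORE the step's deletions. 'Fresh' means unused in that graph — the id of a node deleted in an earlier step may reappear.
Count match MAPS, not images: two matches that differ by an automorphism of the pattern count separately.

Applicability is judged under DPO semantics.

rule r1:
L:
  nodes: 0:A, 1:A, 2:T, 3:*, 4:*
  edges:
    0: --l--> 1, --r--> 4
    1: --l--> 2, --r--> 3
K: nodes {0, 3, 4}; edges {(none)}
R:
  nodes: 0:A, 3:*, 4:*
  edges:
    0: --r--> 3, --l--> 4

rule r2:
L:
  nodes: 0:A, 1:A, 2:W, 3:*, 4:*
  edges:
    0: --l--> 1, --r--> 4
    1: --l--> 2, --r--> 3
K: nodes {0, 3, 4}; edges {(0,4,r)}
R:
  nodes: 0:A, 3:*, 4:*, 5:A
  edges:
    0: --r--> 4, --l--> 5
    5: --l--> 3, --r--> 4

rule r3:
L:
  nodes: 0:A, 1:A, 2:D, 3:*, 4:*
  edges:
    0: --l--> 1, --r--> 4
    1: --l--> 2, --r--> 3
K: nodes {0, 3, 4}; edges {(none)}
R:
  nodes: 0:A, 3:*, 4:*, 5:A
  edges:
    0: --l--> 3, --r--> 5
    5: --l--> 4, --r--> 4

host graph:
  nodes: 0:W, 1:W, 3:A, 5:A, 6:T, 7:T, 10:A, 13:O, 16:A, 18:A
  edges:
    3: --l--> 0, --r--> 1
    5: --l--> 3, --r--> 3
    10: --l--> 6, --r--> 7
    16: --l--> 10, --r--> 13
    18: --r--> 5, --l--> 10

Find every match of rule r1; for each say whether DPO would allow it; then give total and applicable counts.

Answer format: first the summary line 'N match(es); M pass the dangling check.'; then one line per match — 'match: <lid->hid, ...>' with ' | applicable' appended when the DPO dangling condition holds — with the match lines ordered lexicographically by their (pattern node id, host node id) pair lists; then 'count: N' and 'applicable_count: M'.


2 match(es); 0 pass the dangling check.
match: 0->16, 1->10, 2->6, 3->7, 4->13
match: 0->18, 1->10, 2->6, 3->7, 4->5
count: 2
applicable_count: 0


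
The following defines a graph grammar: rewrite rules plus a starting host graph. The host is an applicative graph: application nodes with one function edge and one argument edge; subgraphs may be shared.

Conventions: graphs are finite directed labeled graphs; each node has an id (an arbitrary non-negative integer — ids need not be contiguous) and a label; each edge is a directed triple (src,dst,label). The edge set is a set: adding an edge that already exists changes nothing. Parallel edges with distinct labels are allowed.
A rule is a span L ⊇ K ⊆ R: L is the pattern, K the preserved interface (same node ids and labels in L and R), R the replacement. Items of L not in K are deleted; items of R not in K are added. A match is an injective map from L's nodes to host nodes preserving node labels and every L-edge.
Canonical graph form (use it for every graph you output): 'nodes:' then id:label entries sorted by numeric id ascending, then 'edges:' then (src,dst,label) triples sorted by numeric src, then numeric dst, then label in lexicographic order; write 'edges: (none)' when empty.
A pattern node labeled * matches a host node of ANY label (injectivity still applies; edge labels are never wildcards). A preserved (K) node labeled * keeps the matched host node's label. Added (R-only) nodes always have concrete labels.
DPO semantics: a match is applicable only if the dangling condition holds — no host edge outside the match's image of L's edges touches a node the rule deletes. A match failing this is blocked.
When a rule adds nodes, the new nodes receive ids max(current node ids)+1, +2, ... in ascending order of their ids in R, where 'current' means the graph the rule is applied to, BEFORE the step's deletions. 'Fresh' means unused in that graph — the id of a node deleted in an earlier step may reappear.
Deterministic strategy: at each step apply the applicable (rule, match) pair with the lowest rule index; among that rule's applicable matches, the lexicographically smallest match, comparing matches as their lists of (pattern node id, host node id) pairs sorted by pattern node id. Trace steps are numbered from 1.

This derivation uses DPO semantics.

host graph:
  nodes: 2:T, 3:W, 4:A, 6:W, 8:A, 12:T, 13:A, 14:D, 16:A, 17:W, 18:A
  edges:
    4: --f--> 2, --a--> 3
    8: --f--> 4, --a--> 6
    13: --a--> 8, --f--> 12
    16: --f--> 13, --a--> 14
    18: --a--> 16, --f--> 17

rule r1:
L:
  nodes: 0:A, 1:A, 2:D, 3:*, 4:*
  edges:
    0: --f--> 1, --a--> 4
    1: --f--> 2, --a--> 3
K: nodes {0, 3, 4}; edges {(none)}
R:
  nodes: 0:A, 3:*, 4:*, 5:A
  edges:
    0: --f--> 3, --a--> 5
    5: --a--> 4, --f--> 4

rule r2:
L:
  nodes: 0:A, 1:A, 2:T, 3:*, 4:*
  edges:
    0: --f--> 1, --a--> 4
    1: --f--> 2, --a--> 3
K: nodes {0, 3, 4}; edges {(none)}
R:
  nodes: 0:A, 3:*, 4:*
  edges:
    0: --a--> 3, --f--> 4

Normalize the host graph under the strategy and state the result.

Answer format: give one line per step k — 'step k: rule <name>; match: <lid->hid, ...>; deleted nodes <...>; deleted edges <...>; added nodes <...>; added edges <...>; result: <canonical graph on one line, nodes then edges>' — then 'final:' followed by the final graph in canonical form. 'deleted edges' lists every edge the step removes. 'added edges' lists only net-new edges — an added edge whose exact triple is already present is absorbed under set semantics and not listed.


step 1: rule r2; match: 0->8, 1->4, 2->2, 3->3, 4->6; deleted nodes 2, 4; deleted edges (4,2,f); (4,3,a); (8,4,f); (8,6,a); added nodes (none); added edges (8,3,a); (8,6,f); result: nodes: 3:W, 6:W, 8:A, 12:T, 13:A, 14:D, 16:A, 17:W, 18:A edges: (8,3,a); (8,6,f); (13,8,a); (13,12,f); (16,13,f); (16,14,a); (18,16,a); (18,17,f)
step 2: rule r2; match: 0->16, 1->13, 2->12, 3->8, 4->14; deleted nodes 12, 13; deleted edges (13,8,a); (13,12,f); (16,13,f); (16,14,a); added nodes (none); added edges (16,8,a); (16,14,f); result: nodes: 3:W, 6:W, 8:A, 14:D, 16:A, 17:W, 18:A edges: (8,3,a); (8,6,f); (16,8,a); (16,14,f); (18,16,a); (18,17,f)
final:
nodes: 3:W, 6:W, 8:A, 14:D, 16:A, 17:W, 18:A
edges: (8,3,a); (8,6,f); (16,8,a); (16,14,f); (18,16,a); (18,17,f)


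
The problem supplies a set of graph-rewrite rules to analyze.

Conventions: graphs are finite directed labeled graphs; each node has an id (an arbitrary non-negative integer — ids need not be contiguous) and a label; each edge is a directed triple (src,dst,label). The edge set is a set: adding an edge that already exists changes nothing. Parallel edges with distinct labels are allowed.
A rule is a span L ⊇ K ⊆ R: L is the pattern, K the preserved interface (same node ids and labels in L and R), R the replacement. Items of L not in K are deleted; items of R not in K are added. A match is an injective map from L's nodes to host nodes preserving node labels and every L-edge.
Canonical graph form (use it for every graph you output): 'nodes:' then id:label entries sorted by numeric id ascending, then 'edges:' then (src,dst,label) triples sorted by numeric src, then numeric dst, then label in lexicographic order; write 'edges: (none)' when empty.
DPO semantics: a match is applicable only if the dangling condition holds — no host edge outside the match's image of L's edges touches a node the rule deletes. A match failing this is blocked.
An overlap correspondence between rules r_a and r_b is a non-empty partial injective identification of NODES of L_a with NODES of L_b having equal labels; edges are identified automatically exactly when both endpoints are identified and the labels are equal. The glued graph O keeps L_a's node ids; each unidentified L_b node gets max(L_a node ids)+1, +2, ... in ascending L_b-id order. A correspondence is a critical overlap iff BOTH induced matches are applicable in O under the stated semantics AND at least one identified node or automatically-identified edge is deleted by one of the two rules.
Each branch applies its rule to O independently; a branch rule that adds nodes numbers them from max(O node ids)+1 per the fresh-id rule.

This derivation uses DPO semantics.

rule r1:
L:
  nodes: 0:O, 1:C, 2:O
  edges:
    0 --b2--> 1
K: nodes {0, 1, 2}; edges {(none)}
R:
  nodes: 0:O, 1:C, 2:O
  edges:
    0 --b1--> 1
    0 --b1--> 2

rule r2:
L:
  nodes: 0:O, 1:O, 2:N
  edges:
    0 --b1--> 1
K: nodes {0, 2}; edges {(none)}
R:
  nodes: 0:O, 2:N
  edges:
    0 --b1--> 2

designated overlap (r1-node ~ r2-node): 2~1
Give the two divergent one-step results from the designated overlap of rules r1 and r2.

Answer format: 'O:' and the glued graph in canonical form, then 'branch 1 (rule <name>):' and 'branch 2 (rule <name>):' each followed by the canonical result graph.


O:
nodes: 0:O, 1:C, 2:O, 3:O, 4:N
edges: (0,1,b2); (3,2,b1)
branch 1 (rule r1):
nodes: 0:O, 1:C, 2:O, 3:O, 4:N
edges: (0,1,b1); (0,2,b1); (3,2,b1)
branch 2 (rule r2):
nodes: 0:O, 1:C, 3:O, 4:N
edges: (0,1,b2); (3,4,b1)


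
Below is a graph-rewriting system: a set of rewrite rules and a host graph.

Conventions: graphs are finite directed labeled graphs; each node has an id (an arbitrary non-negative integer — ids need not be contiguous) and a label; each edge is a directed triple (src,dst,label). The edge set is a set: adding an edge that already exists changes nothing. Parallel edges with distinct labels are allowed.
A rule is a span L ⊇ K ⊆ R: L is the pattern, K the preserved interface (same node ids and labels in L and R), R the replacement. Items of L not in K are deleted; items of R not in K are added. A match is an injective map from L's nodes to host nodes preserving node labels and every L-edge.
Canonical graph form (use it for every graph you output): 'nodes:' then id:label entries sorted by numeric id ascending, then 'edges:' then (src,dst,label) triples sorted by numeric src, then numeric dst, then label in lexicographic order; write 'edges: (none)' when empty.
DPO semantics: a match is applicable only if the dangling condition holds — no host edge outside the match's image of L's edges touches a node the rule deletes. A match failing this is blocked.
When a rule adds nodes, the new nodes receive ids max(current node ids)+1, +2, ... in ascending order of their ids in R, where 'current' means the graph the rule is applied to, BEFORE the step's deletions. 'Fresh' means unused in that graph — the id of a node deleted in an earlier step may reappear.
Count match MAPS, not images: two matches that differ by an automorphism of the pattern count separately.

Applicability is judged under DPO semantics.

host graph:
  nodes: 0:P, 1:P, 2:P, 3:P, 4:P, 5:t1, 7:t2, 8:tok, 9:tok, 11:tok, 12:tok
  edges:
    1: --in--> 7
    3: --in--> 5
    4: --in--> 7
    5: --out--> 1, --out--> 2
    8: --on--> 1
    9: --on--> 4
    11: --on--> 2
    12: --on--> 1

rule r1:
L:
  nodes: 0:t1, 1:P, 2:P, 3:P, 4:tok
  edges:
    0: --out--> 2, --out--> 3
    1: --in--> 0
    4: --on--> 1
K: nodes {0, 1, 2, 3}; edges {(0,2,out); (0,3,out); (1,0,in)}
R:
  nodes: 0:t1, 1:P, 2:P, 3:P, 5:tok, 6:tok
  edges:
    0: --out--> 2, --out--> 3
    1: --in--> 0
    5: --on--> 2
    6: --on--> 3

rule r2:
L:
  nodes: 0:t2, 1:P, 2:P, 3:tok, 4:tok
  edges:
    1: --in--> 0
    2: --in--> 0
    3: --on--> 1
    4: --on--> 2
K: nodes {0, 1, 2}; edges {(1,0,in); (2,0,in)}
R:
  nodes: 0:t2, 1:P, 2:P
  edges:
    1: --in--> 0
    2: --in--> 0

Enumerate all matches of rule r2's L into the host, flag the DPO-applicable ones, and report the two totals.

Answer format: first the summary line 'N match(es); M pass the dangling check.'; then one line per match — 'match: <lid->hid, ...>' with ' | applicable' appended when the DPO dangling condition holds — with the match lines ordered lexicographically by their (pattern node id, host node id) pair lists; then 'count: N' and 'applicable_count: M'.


4 match(es); 4 pass the dangling check.
match: 0->7, 1->1, 2->4, 3->8, 4->9 | applicable
match: 0->7, 1->1, 2->4, 3->12, 4->9 | applicable
match: 0->7, 1->4, 2->1, 3->9, 4->8 | applicable
match: 0->7, 1->4, 2->1, 3->9, 4->12 | applicable
count: 4
applicable_count: 4


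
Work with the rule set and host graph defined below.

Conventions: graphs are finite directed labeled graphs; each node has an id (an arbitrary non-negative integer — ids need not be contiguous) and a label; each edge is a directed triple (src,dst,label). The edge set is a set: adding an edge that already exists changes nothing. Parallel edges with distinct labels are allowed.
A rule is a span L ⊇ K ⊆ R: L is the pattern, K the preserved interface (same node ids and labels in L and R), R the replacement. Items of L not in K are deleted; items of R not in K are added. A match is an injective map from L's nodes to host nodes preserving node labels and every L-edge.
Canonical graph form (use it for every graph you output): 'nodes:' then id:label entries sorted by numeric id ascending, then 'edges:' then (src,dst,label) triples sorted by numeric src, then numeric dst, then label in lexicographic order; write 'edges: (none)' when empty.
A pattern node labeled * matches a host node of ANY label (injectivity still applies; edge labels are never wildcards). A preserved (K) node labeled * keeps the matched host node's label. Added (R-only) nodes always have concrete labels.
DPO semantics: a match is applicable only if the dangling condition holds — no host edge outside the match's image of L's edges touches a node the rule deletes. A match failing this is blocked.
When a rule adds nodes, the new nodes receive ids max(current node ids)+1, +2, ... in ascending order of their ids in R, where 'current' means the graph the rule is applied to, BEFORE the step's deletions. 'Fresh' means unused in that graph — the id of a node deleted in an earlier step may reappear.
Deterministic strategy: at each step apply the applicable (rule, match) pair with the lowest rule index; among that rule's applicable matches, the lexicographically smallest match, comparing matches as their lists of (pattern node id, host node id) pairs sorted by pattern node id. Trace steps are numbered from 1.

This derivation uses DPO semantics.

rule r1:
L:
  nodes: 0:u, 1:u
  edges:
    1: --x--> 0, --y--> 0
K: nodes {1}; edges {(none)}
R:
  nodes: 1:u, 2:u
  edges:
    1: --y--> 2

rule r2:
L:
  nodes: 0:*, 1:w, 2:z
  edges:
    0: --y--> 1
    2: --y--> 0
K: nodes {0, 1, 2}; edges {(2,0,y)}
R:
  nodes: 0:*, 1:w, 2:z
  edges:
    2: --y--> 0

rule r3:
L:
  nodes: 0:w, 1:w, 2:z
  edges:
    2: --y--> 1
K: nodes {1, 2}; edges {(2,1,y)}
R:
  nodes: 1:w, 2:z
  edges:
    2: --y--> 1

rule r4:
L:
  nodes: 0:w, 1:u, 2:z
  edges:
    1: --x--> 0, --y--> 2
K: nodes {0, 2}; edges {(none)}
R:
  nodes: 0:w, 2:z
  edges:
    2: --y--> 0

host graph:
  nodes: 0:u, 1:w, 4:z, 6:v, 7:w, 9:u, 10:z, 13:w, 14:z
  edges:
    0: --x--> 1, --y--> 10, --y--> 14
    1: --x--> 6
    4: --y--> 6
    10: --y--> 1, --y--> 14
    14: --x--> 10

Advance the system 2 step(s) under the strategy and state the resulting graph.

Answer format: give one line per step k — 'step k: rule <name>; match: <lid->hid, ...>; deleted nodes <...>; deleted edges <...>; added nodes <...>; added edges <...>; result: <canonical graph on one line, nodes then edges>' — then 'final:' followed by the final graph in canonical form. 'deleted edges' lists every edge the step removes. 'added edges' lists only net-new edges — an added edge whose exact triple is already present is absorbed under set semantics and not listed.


step 1: rule r3; match: 0->7, 1->1, 2->10; deleted nodes 7; deleted edges (none); added nodes (none); added edges (none); result: nodes: 0:u, 1:w, 4:z, 6:v, 9:u, 10:z, 13:w, 14:z edges: (0,1,x); (0,10,y); (0,14,y); (1,6,x); (4,6,y); (10,1,y); (10,14,y); (14,10,x)
step 2: rule r3; match: 0->13, 1->1, 2->10; deleted nodes 13; deleted edges (none); added nodes (none); added edges (none); result: nodes: 0:u, 1:w, 4:z, 6:v, 9:u, 10:z, 14:z edges: (0,1,x); (0,10,y); (0,14,y); (1,6,x); (4,6,y); (10,1,y); (10,14,y); (14,10,x)
final:
nodes: 0:u, 1:w, 4:z, 6:v, 9:u, 10:z, 14:z
edges: (0,1,x); (0,10,y); (0,14,y); (1,6,x); (4,6,y); (10,1,y); (10,14,y); (14,10,x)


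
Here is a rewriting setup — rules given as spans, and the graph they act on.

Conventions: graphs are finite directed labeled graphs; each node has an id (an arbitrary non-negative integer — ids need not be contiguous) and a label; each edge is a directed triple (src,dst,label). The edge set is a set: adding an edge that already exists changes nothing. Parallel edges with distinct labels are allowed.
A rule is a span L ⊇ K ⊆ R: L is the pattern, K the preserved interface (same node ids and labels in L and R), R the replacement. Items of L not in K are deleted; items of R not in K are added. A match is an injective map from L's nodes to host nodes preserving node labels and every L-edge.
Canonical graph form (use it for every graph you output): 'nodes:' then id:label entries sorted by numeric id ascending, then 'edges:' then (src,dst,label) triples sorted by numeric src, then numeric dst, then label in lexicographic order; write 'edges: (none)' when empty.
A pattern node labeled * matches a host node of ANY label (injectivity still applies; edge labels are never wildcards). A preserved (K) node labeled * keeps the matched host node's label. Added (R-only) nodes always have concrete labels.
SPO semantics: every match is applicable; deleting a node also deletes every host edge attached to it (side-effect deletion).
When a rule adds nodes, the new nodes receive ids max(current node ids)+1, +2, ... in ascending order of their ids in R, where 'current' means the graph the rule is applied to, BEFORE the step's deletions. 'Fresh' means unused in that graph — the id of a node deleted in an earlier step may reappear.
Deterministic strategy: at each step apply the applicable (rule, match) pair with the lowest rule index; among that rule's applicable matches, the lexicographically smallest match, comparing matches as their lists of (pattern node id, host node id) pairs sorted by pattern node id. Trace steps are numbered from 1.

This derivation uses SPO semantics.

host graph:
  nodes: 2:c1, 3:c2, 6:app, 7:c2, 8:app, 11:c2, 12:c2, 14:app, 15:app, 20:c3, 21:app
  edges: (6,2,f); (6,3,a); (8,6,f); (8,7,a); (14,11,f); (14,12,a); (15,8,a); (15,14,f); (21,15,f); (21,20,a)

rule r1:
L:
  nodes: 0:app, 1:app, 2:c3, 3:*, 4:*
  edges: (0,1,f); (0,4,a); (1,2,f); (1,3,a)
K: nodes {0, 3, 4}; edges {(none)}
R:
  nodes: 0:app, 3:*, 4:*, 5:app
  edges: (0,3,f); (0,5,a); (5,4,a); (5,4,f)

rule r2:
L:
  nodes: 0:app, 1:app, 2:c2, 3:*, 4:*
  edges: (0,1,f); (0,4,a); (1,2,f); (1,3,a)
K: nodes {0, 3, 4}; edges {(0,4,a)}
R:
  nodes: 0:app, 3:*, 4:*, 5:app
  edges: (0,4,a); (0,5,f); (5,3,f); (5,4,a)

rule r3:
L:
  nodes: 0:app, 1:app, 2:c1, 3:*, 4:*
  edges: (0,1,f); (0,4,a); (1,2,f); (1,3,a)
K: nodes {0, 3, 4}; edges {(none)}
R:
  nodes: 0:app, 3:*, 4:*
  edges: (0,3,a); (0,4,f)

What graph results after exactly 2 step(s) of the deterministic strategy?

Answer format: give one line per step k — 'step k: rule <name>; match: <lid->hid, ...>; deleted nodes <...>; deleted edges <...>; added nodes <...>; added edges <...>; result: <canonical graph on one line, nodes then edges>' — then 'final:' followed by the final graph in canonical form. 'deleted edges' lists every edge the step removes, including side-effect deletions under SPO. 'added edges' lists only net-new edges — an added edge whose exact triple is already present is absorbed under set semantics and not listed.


step 1: rule r2; match: 0->15, 1->14, 2->11, 3->12, 4->8; deleted nodes 11, 14; deleted edges (14,11,f); (14,12,a); (15,14,f); added nodes 22; added edges (15,22,f); (22,8,a); (22,12,f); result: nodes: 2:c1, 3:c2, 6:app, 7:c2, 8:app, 12:c2, 15:app, 20:c3, 21:app, 22:app edges: (6,2,f); (6,3,a); (8,6,f); (8,7,a); (15,8,a); (15,22,f); (21,15,f); (21,20,a); (22,8,a); (22,12,f)
step 2: rule r3; match: 0->8, 1->6, 2->2, 3->3, 4->7; deleted nodes 2, 6; deleted edges (6,2,f); (6,3,a); (8,6,f); (8,7,a); added nodes (none); added edges (8,3,a); (8,7,f); result: nodes: 3:c2, 7:c2, 8:app, 12:c2, 15:app, 20:c3, 21:app, 22:app edges: (8,3,a); (8,7,f); (15,8,a); (15,22,f); (21,15,f); (21,20,a); (22,8,a); (22,12,f)
final:
nodes: 3:c2, 7:c2, 8:app, 12:c2, 15:app, 20:c3, 21:app, 22:app
edges: (8,3,a); (8,7,f); (15,8,a); (15,22,f); (21,15,f); (21,20,a); (22,8,a); (22,12,f)
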